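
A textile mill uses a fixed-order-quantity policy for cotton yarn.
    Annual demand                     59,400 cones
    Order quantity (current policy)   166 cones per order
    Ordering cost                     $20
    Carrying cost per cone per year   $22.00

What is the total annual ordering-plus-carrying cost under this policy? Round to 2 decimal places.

$8,982.63

Annual ordering cost = (D/Q)·S = (59,400/166) × 20 = $7,156.63
Annual holding cost  = (Q/2)·H = (166/2) × 22 = $1,826.00
Total = $7,156.63 + $1,826.00 = $8,982.63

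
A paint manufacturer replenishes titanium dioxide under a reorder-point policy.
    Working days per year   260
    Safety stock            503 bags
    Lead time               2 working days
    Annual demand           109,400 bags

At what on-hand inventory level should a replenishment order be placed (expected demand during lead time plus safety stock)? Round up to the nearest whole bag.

Daily demand d = 109,400 / 260 = 420.769 bags/day
Demand during lead time = 420.769 × 2 = 841.54
Reorder point = 841.54 + 503 = 1,344.54 → round up

1,345 bags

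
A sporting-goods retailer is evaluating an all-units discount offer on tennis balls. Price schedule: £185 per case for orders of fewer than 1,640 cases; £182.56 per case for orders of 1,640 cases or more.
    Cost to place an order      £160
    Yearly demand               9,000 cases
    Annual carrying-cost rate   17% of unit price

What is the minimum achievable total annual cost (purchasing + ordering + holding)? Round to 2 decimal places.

£1,669,366.91

H₁ = 17%×£185 = £31.4500;  H₂ = 17%×£182.56 = £31.0352
EOQ₁ = √(2×9,000×160/31.4500) = 302.61  (< 1,640, feasible at tier 1)
EOQ₂ = √(2×9,000×160/31.0352) = 304.63  (< 1,640 → use Q = 1,640 at tier-2 price)
TC(tier 1 (EOQ₁), Q≈302.6) = £1,674,517.14
TC(tier 2, Q≈1,640.0) = £1,669,366.91
Minimum at tier 2: £1,669,366.91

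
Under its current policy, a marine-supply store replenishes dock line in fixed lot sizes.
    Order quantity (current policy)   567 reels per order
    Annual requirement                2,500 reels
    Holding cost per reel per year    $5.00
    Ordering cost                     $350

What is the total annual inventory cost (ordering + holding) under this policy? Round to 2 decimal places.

$2,960.71

Orders/yr = 2,500/567 = 4.409; ordering cost = 4.409 × $350 = $1,543.21
Average inventory = 567/2 = 283.5; holding cost = 283.5 × $5 = $1,417.50
Total = $1,543.21 + $1,417.50 = $2,960.71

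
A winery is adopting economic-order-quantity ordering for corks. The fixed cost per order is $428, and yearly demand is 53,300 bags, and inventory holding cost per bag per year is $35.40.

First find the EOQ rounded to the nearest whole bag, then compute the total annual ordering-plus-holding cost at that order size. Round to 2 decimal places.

$40,188.53

EOQ = √(2DS/H) = √(2 × 53,300 × 428 / 35.4)
    = √(1,288,836.16) ≈ 1,135.27 → Q = 1,135 bags
Ordering: D/Q × S = 53,300/1,135 × $428 = $20,099.03
Holding:  Q/2 × H = 1,135/2 × $35.4 = $20,089.50
Total = $20,099.03 + $20,089.50 = $40,188.53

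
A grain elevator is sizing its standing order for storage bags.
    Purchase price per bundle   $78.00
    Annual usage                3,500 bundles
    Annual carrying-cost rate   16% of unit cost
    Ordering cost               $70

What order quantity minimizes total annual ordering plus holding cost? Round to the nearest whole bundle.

198 bundles

H = i·C = 0.16 × $78 = $12.4800 per bundle-year
Q* = √(2·D·S / H) = √(2·3,500·70 / 12.48) = √39,262.8 ≈ 198.15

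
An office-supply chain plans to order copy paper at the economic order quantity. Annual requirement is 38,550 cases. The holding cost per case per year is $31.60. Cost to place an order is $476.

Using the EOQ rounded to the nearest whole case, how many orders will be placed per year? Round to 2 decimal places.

35.76 orders per year

EOQ = √(2DS/H) = √(2 × 38,550 × 476 / 31.6)
    = √(1,161,379.75) ≈ 1,077.67 → Q = 1,078
Orders per year = D/Q = 38,550 / 1,078 = 35.761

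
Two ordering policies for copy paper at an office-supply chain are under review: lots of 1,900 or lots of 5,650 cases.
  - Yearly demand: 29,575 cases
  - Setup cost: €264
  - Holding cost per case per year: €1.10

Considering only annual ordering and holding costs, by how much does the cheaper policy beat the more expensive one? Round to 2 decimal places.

For each Q, cost = (D/Q)·S + (Q/2)·H.
TC(1,900) = (29,575/1,900)×264 + (1,900/2)×1.1 = €5,154.37
TC(5,650) = (29,575/5,650)×264 + (5,650/2)×1.1 = €4,489.41
|ΔTC| = |€5,154.37 − €4,489.41| = €664.96

€664.96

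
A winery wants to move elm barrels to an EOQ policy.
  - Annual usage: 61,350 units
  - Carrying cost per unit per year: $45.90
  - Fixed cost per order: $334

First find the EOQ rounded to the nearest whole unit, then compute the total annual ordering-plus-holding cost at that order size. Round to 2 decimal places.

$43,371.24

2DS/H = 2·61,350·334/45.9 = 892,849.67
EOQ = √892,849.67 ≈ 944.91 → Q = 945 units
Orders/yr = 61,350/945 = 64.921; ordering cost = 64.921 × $334 = $21,683.49
Average inventory = 945/2 = 472.5; holding cost = 472.5 × $45.9 = $21,687.75
Total = $21,683.49 + $21,687.75 = $43,371.24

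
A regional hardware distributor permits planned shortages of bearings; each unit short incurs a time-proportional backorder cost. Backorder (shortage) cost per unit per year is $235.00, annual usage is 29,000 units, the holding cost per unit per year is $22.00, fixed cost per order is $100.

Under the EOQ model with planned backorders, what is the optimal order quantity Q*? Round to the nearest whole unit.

537 units

Q* = √(2DS/H) · √((H + b)/b)
   = √(2 × 29,000 × 100 / 22) · √((22 + 235) / 235)
   = 513.455 × 1.0458 ≈ 536.95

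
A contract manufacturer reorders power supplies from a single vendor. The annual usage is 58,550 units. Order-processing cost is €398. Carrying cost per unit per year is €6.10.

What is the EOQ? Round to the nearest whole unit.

2,764 units

EOQ = √(2DS/H) = √(2 × 58,550 × 398 / 6.1)
    = √(7,640,295.08) ≈ 2,764.11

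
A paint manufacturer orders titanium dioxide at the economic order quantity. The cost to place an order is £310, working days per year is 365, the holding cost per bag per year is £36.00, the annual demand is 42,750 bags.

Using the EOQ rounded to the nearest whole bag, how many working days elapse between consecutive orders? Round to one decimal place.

7.3 days

Optimal lot size Q* = (2 × 42,750 × £310 / £36)^½ ≈ 858.05 → Q = 858 bags
Cycle time = (working days × Q)/D = (365 × 858) / 42,750 = 7.326 days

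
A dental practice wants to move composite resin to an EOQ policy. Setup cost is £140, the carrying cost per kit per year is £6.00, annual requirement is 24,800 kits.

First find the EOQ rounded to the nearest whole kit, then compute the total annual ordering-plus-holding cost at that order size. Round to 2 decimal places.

EOQ = √(2DS/H) = √(2 × 24,800 × 140 / 6)
    = √(1,157,333.33) ≈ 1,075.79 → Q = 1,076 kits
Orders/yr = 24,800/1,076 = 23.048; ordering cost = 23.048 × £140 = £3,226.77
Average inventory = 1,076/2 = 538; holding cost = 538 × £6 = £3,228.00
Total = £3,226.77 + £3,228.00 = £6,454.77

£6,454.77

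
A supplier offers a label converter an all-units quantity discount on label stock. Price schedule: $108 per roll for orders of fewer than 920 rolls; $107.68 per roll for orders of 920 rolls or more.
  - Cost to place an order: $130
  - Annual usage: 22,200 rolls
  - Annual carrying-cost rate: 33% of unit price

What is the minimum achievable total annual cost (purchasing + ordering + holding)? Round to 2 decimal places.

H₁ = 33%×$108 = $35.6400;  H₂ = 33%×$107.68 = $35.5344
EOQ₁ = √(2×22,200×130/35.6400) = 402.43  (< 920, feasible at tier 1)
EOQ₂ = √(2×22,200×130/35.5344) = 403.03  (< 920 → use Q = 920 at tier-2 price)
TC(tier 1 (EOQ₁), Q≈402.4) = $2,411,942.74
TC(tier 2, Q≈920.0) = $2,409,978.78
Minimum at tier 2: $2,409,978.78

$2,409,978.78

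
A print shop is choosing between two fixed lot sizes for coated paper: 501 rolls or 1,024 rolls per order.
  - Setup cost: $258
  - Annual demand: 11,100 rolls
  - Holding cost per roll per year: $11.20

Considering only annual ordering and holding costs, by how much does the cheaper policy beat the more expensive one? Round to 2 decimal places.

$9.31

Annual cost at Q: ordering D·S/Q plus holding Q·H/2.
TC(501) = (11,100/501)×258 + (501/2)×11.2 = $8,521.77
TC(1,024) = (11,100/1,024)×258 + (1,024/2)×11.2 = $8,531.08
|ΔTC| = |$8,521.77 − $8,531.08| = $9.31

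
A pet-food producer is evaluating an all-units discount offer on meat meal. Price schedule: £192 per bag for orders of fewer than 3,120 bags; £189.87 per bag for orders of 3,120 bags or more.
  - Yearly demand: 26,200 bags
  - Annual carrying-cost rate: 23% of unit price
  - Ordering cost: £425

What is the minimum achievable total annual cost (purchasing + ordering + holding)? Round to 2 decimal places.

£5,046,288.27

H₁ = 23%×£192 = £44.1600;  H₂ = 23%×£189.87 = £43.6701
EOQ₁ = √(2×26,200×425/44.1600) = 710.14  (< 3,120, feasible at tier 1)
EOQ₂ = √(2×26,200×425/43.6701) = 714.11  (< 3,120 → use Q = 3,120 at tier-2 price)
TC(tier 1 (EOQ₁), Q≈710.1) = £5,061,759.90
TC(tier 2, Q≈3,120.0) = £5,046,288.27
Minimum at tier 2: £5,046,288.27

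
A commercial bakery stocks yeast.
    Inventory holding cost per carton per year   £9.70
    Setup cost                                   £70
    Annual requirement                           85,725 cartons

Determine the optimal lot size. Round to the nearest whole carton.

1,112 cartons

2DS/H = 2·85,725·70/9.7 = 1,237,268.04
EOQ = √1,237,268.04 ≈ 1,112.33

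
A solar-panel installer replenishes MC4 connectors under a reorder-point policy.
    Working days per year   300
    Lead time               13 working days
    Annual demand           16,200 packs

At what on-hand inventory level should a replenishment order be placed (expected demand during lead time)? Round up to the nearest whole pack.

702 packs

Daily demand d = 16,200 / 300 = 54.000 packs/day
Demand during lead time = 54.000 × 13 = 702.00
Reorder point = 702.00 → round up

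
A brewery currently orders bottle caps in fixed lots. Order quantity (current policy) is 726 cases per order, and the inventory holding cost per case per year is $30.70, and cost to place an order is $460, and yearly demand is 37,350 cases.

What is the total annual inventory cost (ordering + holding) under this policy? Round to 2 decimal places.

Ordering: D/Q × S = 37,350/726 × $460 = $23,665.29
Holding:  Q/2 × H = 726/2 × $30.7 = $11,144.10
Total = $23,665.29 + $11,144.10 = $34,809.39

$34,809.39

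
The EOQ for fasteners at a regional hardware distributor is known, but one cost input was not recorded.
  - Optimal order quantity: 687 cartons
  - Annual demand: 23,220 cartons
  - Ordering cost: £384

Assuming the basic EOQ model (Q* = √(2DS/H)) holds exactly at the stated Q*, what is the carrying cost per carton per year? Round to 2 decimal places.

£37.78

From Q* = √(2DS/H) ⇒ Q*² = 2DS/H.
H = 2DS / Q² = 2 × 23,220 × 384 / 687² = 37.7842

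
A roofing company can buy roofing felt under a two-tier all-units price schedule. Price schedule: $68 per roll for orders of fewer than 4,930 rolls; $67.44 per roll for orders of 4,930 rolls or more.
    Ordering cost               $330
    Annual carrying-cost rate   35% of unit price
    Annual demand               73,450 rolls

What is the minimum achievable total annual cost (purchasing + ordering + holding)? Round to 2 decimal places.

H₁ = 35%×$68 = $23.8000;  H₂ = 35%×$67.44 = $23.6040
EOQ₁ = √(2×73,450×330/23.8000) = 1,427.18  (< 4,930, feasible at tier 1)
EOQ₂ = √(2×73,450×330/23.6040) = 1,433.10  (< 4,930 → use Q = 4,930 at tier-2 price)
TC(tier 1 (EOQ₁), Q≈1,427.2) = $5,028,566.93
TC(tier 2, Q≈4,930.0) = $5,016,568.39
Minimum at tier 2: $5,016,568.39

$5,016,568.39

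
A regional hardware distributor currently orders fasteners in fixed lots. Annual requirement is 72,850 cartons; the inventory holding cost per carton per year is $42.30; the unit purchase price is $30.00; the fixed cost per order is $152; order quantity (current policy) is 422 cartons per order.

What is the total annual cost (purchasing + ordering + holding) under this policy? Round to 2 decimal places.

Orders/yr = 72,850/422 = 172.630; ordering cost = 172.630 × $152 = $26,239.81
Average inventory = 422/2 = 211; holding cost = 211 × $42.3 = $8,925.30
Purchase cost = D·C = 72,850 × 30 = $2,185,500.00
Total = $26,239.81 + $8,925.30 + $2,185,500.00 = $2,220,665.11

$2,220,665.11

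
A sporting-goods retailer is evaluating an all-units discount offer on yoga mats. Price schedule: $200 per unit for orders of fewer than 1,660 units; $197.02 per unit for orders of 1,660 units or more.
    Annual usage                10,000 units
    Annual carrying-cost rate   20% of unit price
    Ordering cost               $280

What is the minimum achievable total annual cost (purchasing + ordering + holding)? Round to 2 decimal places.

H₁ = 20%×$200 = $40.0000;  H₂ = 20%×$197.02 = $39.4040
EOQ₁ = √(2×10,000×280/40.0000) = 374.17  (< 1,660, feasible at tier 1)
EOQ₂ = √(2×10,000×280/39.4040) = 376.98  (< 1,660 → use Q = 1,660 at tier-2 price)
TC(tier 1 (EOQ₁), Q≈374.2) = $2,014,966.63
TC(tier 2, Q≈1,660.0) = $2,004,592.07
Minimum at tier 2: $2,004,592.07

$2,004,592.07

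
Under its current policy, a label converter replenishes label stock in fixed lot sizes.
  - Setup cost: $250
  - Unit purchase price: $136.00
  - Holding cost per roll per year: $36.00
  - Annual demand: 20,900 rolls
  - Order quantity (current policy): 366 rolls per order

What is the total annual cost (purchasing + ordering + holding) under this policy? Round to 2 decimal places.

$2,863,263.96

Orders/yr = 20,900/366 = 57.104; ordering cost = 57.104 × $250 = $14,275.96
Average inventory = 366/2 = 183; holding cost = 183 × $36 = $6,588.00
Purchase cost = D·C = 20,900 × 136 = $2,842,400.00
Total = $14,275.96 + $6,588.00 + $2,842,400.00 = $2,863,263.96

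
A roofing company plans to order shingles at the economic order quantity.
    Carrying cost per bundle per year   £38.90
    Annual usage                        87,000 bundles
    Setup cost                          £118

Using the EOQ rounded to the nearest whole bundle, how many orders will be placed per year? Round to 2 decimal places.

119.67 orders per year

2DS/H = 2·87,000·118/38.9 = 527,814.91
EOQ = √527,814.91 ≈ 726.51 → Q = 727
Orders per year = D/Q = 87,000 / 727 = 119.670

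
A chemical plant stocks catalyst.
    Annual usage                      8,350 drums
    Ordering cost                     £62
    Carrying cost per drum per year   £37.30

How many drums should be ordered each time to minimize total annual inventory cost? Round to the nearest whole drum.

167 drums

Optimal lot size Q* = (2 × 8,350 × £62 / £37.3)^½ ≈ 166.61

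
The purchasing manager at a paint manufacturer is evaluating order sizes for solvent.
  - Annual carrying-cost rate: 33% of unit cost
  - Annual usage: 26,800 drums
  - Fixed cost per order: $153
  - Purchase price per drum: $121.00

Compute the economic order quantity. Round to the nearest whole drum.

H = i·C = 0.33 × $121 = $39.9300 per drum-year
Q* = √(2·D·S / H) = √(2·26,800·153 / 39.93) = √205,379.4 ≈ 453.19

453 drums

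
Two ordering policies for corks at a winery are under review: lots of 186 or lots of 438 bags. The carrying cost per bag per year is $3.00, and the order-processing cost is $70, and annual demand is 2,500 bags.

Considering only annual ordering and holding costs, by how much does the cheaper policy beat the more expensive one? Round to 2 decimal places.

TC(Q) = (D/Q)S + (Q/2)H
TC(186) = (2,500/186)×70 + (186/2)×3 = $1,219.86
TC(438) = (2,500/438)×70 + (438/2)×3 = $1,056.54
Cheaper: Q = 438.  Difference = $163.32

$163.32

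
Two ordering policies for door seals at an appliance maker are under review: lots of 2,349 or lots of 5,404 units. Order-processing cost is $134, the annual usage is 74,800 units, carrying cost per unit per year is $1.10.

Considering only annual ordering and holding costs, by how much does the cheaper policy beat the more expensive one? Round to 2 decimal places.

Annual cost at Q: ordering D·S/Q plus holding Q·H/2.
TC(2,349) = (74,800/2,349)×134 + (2,349/2)×1.1 = $5,558.96
TC(5,404) = (74,800/5,404)×134 + (5,404/2)×1.1 = $4,826.97
|ΔTC| = |$5,558.96 − $4,826.97| = $731.98

$731.98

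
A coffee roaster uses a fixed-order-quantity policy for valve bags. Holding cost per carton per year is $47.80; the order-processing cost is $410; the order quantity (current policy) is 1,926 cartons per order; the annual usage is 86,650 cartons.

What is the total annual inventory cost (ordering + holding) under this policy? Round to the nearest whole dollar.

$64,477

Annual ordering cost = (D/Q)·S = (86,650/1,926) × 410 = $18,445.74
Annual holding cost  = (Q/2)·H = (1,926/2) × 47.8 = $46,031.40
Total = $18,445.74 + $46,031.40 = $64,477.14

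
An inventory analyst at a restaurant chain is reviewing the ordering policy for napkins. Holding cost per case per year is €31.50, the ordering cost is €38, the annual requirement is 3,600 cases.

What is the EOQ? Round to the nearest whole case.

2DS/H = 2·3,600·38/31.5 = 8,685.71
EOQ = √8,685.71 ≈ 93.20

93 cases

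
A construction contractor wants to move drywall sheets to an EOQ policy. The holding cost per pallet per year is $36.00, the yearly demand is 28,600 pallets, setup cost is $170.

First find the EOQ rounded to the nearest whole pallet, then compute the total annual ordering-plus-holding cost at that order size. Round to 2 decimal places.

$18,710.00

2DS/H = 2·28,600·170/36 = 270,111.11
EOQ = √270,111.11 ≈ 519.72 → Q = 520 pallets
Ordering: D/Q × S = 28,600/520 × $170 = $9,350.00
Holding:  Q/2 × H = 520/2 × $36 = $9,360.00
Total = $9,350.00 + $9,360.00 = $18,710.00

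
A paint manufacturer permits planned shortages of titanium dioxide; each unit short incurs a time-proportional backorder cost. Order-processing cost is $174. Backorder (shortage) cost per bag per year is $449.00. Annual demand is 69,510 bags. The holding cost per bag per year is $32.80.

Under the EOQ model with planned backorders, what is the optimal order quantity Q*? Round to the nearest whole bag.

Basic EOQ = √(2·69,510·174/32.8) = 858.769
Backorder adjustment √((H+b)/b) = √((32.8+449)/449) = 1.0359
Q* = 858.769 × 1.0359 ≈ 889.58

890 bags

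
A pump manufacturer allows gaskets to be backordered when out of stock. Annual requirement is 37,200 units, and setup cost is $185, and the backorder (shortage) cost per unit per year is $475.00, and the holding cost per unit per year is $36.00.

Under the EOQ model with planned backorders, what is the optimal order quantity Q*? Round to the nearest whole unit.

Q* = √(2DS/H) · √((H + b)/b)
   = √(2 × 37,200 × 185 / 36) · √((36 + 475) / 475)
   = 618.331 × 1.0372 ≈ 641.33

641 units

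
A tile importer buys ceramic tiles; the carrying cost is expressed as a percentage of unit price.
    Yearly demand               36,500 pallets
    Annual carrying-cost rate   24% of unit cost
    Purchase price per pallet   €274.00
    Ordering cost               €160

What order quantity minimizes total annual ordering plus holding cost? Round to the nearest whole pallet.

H = i·C = 0.24 × €274 = €65.7600 per pallet-year
Optimal lot size Q* = (2 × 36,500 × €160 / €65.76)^½ ≈ 421.44

421 pallets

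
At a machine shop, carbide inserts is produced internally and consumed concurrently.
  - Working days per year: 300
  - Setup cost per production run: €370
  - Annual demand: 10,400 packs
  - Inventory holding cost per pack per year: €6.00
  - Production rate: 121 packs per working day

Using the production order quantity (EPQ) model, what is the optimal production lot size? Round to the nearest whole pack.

1,341 packs

d = 10,400/300 = 34.6667 packs/day;  effective holding cost H(1 − d/p) = 6·(1 − 34.6667/121) = 4.28099
Q* = √(2DS / H_eff) = √(2·10,400·370 / 4.28099) ≈ 1,340.79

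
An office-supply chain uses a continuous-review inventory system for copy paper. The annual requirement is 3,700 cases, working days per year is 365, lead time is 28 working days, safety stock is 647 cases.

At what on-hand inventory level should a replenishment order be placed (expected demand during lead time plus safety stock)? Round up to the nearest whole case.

Daily demand d = 3,700 / 365 = 10.137 cases/day
Demand during lead time = 10.137 × 28 = 283.84
Reorder point = 283.84 + 647 = 930.84 → round up

931 cases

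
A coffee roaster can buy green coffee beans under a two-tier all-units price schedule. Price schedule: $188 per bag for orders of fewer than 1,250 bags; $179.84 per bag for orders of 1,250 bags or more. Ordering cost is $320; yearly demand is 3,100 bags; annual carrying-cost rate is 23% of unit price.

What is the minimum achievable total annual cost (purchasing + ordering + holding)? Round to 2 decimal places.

$584,149.60

H₁ = 23%×$188 = $43.2400;  H₂ = 23%×$179.84 = $41.3632
EOQ₁ = √(2×3,100×320/43.2400) = 214.20  (< 1,250, feasible at tier 1)
EOQ₂ = √(2×3,100×320/41.3632) = 219.01  (< 1,250 → use Q = 1,250 at tier-2 price)
TC(tier 1 (EOQ₁), Q≈214.2) = $592,062.19
TC(tier 2, Q≈1,250.0) = $584,149.60
Minimum at tier 2: $584,149.60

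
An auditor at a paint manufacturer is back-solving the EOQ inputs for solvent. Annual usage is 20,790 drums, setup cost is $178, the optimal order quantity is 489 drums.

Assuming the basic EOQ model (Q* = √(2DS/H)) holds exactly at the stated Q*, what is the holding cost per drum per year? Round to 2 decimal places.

EOQ relation: Q² = 2DS/H, so rearrange for the unknown.
H = 2DS / Q² = 2 × 20,790 × 178 / 489² = 30.9519

$30.95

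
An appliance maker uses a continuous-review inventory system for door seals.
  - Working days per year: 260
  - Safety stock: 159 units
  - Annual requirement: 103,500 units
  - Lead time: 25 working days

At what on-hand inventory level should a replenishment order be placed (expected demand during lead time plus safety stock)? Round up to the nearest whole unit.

10,111 units

Daily demand d = 103,500 / 260 = 398.077 units/day
Demand during lead time = 398.077 × 25 = 9,951.92
Reorder point = 9,951.92 + 159 = 10,110.92 → round up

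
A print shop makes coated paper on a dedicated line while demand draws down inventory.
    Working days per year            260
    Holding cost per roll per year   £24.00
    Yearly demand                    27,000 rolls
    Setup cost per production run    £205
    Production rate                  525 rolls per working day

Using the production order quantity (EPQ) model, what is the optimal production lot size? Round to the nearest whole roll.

d = 27,000/260 = 103.8462 rolls/day;  effective holding cost H(1 − d/p) = 24·(1 − 103.8462/525) = 19.25275
Q* = √(2DS / H_eff) = √(2·27,000·205 / 19.25275) ≈ 758.28

758 rolls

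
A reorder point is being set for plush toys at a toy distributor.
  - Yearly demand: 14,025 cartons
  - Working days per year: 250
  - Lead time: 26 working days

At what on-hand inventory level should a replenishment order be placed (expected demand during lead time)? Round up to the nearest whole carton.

1,459 cartons

Daily demand d = 14,025 / 250 = 56.100 cartons/day
Demand during lead time = 56.100 × 26 = 1,458.60
Reorder point = 1,458.60 → round up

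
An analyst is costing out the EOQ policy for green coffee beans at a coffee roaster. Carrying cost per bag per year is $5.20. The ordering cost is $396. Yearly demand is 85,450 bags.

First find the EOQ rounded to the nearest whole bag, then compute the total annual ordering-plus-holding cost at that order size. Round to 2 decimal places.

Optimal lot size Q* = (2 × 85,450 × $396 / $5.2)^½ ≈ 3,607.59 → Q = 3,608 bags
Ordering: D/Q × S = 85,450/3,608 × $396 = $9,378.66
Holding:  Q/2 × H = 3,608/2 × $5.2 = $9,380.80
Total = $9,378.66 + $9,380.80 = $18,759.46

$18,759.46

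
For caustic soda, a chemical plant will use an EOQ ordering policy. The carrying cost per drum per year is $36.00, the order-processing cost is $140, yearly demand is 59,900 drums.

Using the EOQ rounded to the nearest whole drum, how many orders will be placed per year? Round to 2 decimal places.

Q* = √(2·D·S / H) = √(2·59,900·140 / 36) = √465,888.9 ≈ 682.56 → Q = 683
N = D/Q = 59,900/683 ≈ 87.701 orders/yr

87.70 orders per year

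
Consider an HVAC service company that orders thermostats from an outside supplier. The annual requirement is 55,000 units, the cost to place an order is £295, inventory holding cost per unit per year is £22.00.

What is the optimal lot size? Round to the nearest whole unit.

1,214 units

Optimal lot size Q* = (2 × 55,000 × £295 / £22)^½ ≈ 1,214.50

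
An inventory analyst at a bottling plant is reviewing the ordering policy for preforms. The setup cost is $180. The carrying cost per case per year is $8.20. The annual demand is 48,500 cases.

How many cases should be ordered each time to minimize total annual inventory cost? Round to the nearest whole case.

1,459 cases

2DS/H = 2·48,500·180/8.2 = 2,129,268.29
EOQ = √2,129,268.29 ≈ 1,459.20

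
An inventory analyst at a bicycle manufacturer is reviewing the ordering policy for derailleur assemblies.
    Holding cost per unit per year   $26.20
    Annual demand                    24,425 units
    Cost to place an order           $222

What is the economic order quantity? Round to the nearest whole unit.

2DS/H = 2·24,425·222/26.2 = 413,919.85
EOQ = √413,919.85 ≈ 643.37

643 units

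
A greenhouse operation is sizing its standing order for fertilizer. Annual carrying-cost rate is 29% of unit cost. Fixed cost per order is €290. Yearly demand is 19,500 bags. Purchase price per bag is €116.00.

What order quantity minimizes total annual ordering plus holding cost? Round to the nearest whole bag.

Carrying cost H = €116 × 29% = €33.6400/bag/yr
EOQ = √(2DS/H) = √(2 × 19,500 × 290 / 33.64)
    = √(336,206.90) ≈ 579.83

580 bags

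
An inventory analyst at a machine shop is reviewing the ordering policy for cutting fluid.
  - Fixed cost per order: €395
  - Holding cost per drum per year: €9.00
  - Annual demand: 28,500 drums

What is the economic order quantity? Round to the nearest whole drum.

Q* = √(2·D·S / H) = √(2·28,500·395 / 9) = √2,501,666.7 ≈ 1,581.67

1,582 drums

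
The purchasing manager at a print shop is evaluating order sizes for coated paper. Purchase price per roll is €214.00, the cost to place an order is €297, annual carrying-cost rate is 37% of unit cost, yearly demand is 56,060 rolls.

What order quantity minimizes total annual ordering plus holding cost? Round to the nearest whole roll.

649 rolls

Holding cost per roll per year: H = 37% × €214 = €79.1800
Q* = √(2·D·S / H) = √(2·56,060·297 / 79.18) = √420,556.2 ≈ 648.50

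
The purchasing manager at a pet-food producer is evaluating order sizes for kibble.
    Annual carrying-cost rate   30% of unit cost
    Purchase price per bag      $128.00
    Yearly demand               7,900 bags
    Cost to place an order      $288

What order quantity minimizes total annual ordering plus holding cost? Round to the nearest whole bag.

Holding cost per bag per year: H = 30% × $128 = $38.4000
Q* = √(2·D·S / H) = √(2·7,900·288 / 38.4) = √118,500.0 ≈ 344.24

344 bags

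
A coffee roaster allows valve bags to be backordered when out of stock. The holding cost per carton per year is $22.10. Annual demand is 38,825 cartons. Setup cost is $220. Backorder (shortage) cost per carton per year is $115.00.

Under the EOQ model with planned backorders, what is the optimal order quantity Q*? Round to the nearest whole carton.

960 cartons

Basic EOQ = √(2·38,825·220/22.1) = 879.196
Backorder adjustment √((H+b)/b) = √((22.1+115)/115) = 1.0919
Q* = 879.196 × 1.0919 ≈ 959.97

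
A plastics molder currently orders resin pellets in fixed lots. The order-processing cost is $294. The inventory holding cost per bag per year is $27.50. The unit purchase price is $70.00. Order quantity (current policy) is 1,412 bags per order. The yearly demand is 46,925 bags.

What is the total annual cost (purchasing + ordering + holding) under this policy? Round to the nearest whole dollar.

Orders/yr = 46,925/1,412 = 33.233; ordering cost = 33.233 × $294 = $9,770.50
Average inventory = 1,412/2 = 706; holding cost = 706 × $27.5 = $19,415.00
Purchase cost = D·C = 46,925 × 70 = $3,284,750.00
Total = $9,770.50 + $19,415.00 + $3,284,750.00 = $3,313,935.50

$3,313,936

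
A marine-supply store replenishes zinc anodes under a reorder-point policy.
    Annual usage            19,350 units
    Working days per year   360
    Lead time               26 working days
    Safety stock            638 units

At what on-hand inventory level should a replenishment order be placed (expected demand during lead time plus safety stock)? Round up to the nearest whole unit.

2,036 units

Daily demand d = 19,350 / 360 = 53.750 units/day
Demand during lead time = 53.750 × 26 = 1,397.50
Reorder point = 1,397.50 + 638 = 2,035.50 → round up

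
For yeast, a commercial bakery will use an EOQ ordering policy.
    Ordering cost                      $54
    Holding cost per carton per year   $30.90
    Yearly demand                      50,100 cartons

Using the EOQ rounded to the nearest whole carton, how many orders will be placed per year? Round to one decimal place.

119.9 orders per year

Q* = √(2·D·S / H) = √(2·50,100·54 / 30.9) = √175,106.8 ≈ 418.46 → Q = 418
N = D/Q = 50,100/418 ≈ 119.856 orders/yr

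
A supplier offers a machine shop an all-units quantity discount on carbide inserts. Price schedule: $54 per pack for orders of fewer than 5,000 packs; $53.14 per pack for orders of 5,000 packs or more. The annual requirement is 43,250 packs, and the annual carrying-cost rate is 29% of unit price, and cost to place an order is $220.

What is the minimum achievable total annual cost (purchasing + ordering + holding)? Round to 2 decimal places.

$2,338,734.50

H₁ = 29%×$54 = $15.6600;  H₂ = 29%×$53.14 = $15.4106
EOQ₁ = √(2×43,250×220/15.6600) = 1,102.36  (< 5,000, feasible at tier 1)
EOQ₂ = √(2×43,250×220/15.4106) = 1,111.24  (< 5,000 → use Q = 5,000 at tier-2 price)
TC(tier 1 (EOQ₁), Q≈1,102.4) = $2,352,762.96
TC(tier 2, Q≈5,000.0) = $2,338,734.50
Minimum at tier 2: $2,338,734.50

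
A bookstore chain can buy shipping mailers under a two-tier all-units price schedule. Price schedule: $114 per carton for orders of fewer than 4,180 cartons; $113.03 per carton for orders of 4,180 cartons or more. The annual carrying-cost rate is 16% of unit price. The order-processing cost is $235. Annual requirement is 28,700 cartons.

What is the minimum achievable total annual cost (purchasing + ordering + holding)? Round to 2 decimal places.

$3,283,371.75

H₁ = 16%×$114 = $18.2400;  H₂ = 16%×$113.03 = $18.0848
EOQ₁ = √(2×28,700×235/18.2400) = 859.96  (< 4,180, feasible at tier 1)
EOQ₂ = √(2×28,700×235/18.0848) = 863.64  (< 4,180 → use Q = 4,180 at tier-2 price)
TC(tier 1 (EOQ₁), Q≈860.0) = $3,287,485.64
TC(tier 2, Q≈4,180.0) = $3,283,371.75
Minimum at tier 2: $3,283,371.75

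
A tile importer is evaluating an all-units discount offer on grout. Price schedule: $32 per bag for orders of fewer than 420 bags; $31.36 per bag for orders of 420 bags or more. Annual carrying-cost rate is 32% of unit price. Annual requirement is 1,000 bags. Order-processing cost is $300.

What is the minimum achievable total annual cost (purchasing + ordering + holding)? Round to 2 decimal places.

H₁ = 32%×$32 = $10.2400;  H₂ = 32%×$31.36 = $10.0352
EOQ₁ = √(2×1,000×300/10.2400) = 242.06  (< 420, feasible at tier 1)
EOQ₂ = √(2×1,000×300/10.0352) = 244.52  (< 420 → use Q = 420 at tier-2 price)
TC(tier 1 (EOQ₁), Q≈242.1) = $34,478.71
TC(tier 2, Q≈420.0) = $34,181.68
Minimum at tier 2: $34,181.68

$34,181.68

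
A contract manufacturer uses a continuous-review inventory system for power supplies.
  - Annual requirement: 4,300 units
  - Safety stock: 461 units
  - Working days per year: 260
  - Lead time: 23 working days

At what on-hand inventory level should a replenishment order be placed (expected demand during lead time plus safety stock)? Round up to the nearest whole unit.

Daily demand d = 4,300 / 260 = 16.538 units/day
Demand during lead time = 16.538 × 23 = 380.38
Reorder point = 380.38 + 461 = 841.38 → round up

842 units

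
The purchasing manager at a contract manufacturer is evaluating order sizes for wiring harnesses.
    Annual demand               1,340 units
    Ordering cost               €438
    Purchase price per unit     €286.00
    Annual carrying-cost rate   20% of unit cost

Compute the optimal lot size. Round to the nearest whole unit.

H = i·C = 0.2 × €286 = €57.2000 per unit-year
EOQ = √(2DS/H) = √(2 × 1,340 × 438 / 57.2)
    = √(20,521.68) ≈ 143.25

143 units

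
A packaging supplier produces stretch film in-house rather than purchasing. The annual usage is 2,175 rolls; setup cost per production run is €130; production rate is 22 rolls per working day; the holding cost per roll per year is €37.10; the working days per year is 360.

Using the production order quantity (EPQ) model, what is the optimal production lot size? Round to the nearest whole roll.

145 rolls

d = 2,175/360 = 6.0417 rolls/day;  effective holding cost H(1 − d/p) = 37.1·(1 − 6.0417/22) = 26.91155
Q* = √(2DS / H_eff) = √(2·2,175·130 / 26.91155) ≈ 144.96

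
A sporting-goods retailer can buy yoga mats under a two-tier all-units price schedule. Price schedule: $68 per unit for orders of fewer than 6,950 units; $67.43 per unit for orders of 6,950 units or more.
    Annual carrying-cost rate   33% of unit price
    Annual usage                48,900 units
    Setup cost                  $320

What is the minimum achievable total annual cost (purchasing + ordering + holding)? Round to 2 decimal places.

$3,351,700.61

H₁ = 33%×$68 = $22.4400;  H₂ = 33%×$67.43 = $22.2519
EOQ₁ = √(2×48,900×320/22.4400) = 1,180.95  (< 6,950, feasible at tier 1)
EOQ₂ = √(2×48,900×320/22.2519) = 1,185.93  (< 6,950 → use Q = 6,950 at tier-2 price)
TC(tier 1 (EOQ₁), Q≈1,181.0) = $3,351,700.61
TC(tier 2, Q≈6,950.0) = $3,376,903.86
Minimum at tier 1 (EOQ₁): $3,351,700.61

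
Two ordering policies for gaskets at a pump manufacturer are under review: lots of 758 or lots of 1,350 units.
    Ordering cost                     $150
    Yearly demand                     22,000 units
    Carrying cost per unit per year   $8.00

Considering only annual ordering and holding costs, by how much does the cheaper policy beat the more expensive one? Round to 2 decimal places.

Annual cost at Q: ordering D·S/Q plus holding Q·H/2.
TC(758) = (22,000/758)×150 + (758/2)×8 = $7,385.56
TC(1,350) = (22,000/1,350)×150 + (1,350/2)×8 = $7,844.44
Lots of 758 are cheaper by $458.88.

$458.88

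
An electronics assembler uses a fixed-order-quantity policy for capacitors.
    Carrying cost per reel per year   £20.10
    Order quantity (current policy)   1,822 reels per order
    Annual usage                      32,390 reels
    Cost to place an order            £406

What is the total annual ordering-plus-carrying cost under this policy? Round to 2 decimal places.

£25,528.63

Ordering: D/Q × S = 32,390/1,822 × £406 = £7,217.53
Holding:  Q/2 × H = 1,822/2 × £20.1 = £18,311.10
Total = £7,217.53 + £18,311.10 = £25,528.63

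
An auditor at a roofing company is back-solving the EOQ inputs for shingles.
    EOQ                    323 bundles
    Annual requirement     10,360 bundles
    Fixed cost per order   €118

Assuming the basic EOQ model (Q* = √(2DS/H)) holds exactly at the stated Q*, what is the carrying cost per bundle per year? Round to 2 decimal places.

€23.44

Since Q* = (2DS/H)^½, squaring gives Q*²·H = 2DS.
H = 2DS / Q² = 2 × 10,360 × 118 / 323² = 23.4351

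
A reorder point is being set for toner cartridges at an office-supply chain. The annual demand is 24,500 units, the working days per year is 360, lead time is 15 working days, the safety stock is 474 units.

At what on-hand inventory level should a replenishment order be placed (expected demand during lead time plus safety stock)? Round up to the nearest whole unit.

1,495 units

Daily demand d = 24,500 / 360 = 68.056 units/day
Demand during lead time = 68.056 × 15 = 1,020.83
Reorder point = 1,020.83 + 474 = 1,494.83 → round up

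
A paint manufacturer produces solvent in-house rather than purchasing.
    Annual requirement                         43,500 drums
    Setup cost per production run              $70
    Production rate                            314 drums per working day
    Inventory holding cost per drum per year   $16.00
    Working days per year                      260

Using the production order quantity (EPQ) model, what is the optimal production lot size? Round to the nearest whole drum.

903 drums

d = 43,500/260 = 167.3077 drums/day;  effective holding cost H(1 − d/p) = 16·(1 − 167.3077/314) = 7.47477
Q* = √(2DS / H_eff) = √(2·43,500·70 / 7.47477) ≈ 902.63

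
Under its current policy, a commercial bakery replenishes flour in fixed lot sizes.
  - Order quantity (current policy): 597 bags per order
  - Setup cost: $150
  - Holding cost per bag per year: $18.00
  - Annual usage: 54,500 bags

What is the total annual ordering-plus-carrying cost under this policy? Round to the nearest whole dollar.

Ordering: D/Q × S = 54,500/597 × $150 = $13,693.47
Holding:  Q/2 × H = 597/2 × $18 = $5,373.00
Total = $13,693.47 + $5,373.00 = $19,066.47

$19,066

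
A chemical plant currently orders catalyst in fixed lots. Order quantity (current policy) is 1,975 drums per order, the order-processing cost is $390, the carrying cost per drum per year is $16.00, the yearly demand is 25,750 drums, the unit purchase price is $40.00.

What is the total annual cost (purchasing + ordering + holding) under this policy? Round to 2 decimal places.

Orders/yr = 25,750/1,975 = 13.038; ordering cost = 13.038 × $390 = $5,084.81
Average inventory = 1,975/2 = 987.5; holding cost = 987.5 × $16 = $15,800.00
Purchase cost = D·C = 25,750 × 40 = $1,030,000.00
Total = $5,084.81 + $15,800.00 + $1,030,000.00 = $1,050,884.81

$1,050,884.81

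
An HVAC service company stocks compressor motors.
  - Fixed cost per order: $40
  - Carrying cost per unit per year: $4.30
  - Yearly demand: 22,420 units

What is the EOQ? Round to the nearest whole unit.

EOQ = √(2DS/H) = √(2 × 22,420 × 40 / 4.3)
    = √(417,116.28) ≈ 645.85

646 units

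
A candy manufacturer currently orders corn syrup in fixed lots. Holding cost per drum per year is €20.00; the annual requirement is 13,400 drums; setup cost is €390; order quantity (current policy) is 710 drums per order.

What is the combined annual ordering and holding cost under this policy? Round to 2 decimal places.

Annual ordering cost = (D/Q)·S = (13,400/710) × 390 = €7,360.56
Annual holding cost  = (Q/2)·H = (710/2) × 20 = €7,100.00
Total = €7,360.56 + €7,100.00 = €14,460.56

€14,460.56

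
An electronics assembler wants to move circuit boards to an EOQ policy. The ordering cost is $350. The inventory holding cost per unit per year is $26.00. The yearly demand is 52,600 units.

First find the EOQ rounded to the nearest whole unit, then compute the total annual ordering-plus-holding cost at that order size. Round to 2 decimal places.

2DS/H = 2·52,600·350/26 = 1,416,153.85
EOQ = √1,416,153.85 ≈ 1,190.02 → Q = 1,190 units
Annual ordering cost = (D/Q)·S = (52,600/1,190) × 350 = $15,470.59
Annual holding cost  = (Q/2)·H = (1,190/2) × 26 = $15,470.00
Total = $15,470.59 + $15,470.00 = $30,940.59

$30,940.59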